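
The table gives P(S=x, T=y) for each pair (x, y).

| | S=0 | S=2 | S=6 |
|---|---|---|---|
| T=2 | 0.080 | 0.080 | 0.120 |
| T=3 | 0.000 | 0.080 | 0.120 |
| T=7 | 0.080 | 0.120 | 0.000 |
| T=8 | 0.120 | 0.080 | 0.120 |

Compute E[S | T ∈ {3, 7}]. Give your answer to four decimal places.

P(T ∈ {3, 7}) = 0.400.
Σ S·P over the event = 0·(0.080) + 2·(0.080) + 2·(0.120) + 6·(0.120) = 1.120.
E[S | T ∈ {3, 7}] = (1.120) / (0.400) = 2.8000.

2.8000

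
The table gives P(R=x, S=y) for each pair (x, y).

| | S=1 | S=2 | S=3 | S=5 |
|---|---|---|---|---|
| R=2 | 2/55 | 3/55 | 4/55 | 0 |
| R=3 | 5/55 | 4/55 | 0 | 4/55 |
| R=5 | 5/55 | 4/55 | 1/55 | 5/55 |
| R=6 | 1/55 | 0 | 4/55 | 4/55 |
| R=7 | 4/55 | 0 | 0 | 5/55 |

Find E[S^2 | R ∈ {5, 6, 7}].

421/33

P(R ∈ {5, 6, 7}) = 3/5.
Summing S^2·P(R=x,S=y) over the conditioning event gives 421/55.
E[S^2 | R ∈ {5, 6, 7}] = (421/55) / (3/5) = 421/33.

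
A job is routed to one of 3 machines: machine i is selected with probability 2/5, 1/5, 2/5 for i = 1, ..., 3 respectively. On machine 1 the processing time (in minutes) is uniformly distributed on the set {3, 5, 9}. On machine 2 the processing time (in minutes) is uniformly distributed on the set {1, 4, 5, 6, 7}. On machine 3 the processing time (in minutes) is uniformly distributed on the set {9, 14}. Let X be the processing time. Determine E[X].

584/75

E[X | machine 1] = (3+5+9)/3 = 17/3.
E[X | machine 2] = (1+4+5+6+7)/5 = 23/5.
E[X | machine 3] = (9+14)/2 = 23/2.
By the law of total expectation,
E[X] = (2/5)·(17/3) + (1/5)·(23/5) + (2/5)·(23/2) = 584/75.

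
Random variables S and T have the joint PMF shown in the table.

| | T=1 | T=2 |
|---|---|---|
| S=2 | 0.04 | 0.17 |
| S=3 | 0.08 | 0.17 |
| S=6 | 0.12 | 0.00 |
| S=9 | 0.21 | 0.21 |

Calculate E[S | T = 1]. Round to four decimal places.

P(T = 1) = 0.45.
Σ S·P over the event = 2·(0.04) + 3·(0.08) + 6·(0.12) + 9·(0.21) = 2.93.
E[S | T = 1] = (2.93) / (0.45) = 6.5111.

6.5111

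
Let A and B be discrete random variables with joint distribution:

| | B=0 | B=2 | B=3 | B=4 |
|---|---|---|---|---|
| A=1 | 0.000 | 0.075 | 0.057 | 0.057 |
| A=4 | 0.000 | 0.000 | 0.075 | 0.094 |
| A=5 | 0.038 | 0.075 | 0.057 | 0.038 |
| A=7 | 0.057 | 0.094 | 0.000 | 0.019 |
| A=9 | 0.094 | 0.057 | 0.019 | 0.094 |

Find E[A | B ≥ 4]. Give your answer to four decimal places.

P(B ≥ 4) = 0.302.
Summing A·P(A=x,B=y) over the conditioning event gives 1.602.
E[A | B ≥ 4] = (1.602) / (0.302) = 5.3046.

5.3046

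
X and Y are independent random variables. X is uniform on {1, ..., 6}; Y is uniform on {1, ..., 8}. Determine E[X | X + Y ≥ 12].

16/3

Outcomes with X + Y ≥ 12: (4,8), (5,7), (5,8), (6,6), (6,7), (6,8), each with probability 1/48.
E[X | X + Y ≥ 12] = (4 + 5 + 5 + 6 + 6 + 6) / 6 = 16/3.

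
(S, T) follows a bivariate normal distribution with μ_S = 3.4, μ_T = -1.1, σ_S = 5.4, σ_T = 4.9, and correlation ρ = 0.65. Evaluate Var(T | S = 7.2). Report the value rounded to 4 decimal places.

13.8658

For a bivariate normal, Var(T | S=x) = σ_T²(1 − ρ²).
Var(T | S=7.2) = (4.9)²·(1 − (0.65)²) = 24.01·0.5775 = 13.8658.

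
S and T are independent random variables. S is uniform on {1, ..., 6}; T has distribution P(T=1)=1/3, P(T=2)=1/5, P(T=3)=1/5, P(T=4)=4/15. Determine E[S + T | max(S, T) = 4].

56/9

P(max(S, T) = 4) = 3/10.
Summing (S+T)·P(x,y) over outcomes with max(S, T) = 4 gives 28/15.
E[S + T | max(S, T) = 4] = (28/15) / (3/10) = 56/9.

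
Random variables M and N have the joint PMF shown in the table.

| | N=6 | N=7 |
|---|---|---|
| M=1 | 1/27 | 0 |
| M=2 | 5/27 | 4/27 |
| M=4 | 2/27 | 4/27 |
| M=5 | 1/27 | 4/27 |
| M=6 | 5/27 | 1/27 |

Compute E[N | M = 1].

P(M = 1) = 1/27.
Σ N·P over the event = 6·(1/27) = 2/9.
E[N | M = 1] = (2/9) / (1/27) = 6.

6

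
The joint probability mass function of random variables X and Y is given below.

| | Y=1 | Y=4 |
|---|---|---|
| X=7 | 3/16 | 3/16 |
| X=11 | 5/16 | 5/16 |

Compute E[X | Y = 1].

P(Y = 1) = 1/2.
Summing X·P(X=x,Y=y) over the conditioning event gives 19/4.
E[X | Y = 1] = (19/4) / (1/2) = 19/2.

19/2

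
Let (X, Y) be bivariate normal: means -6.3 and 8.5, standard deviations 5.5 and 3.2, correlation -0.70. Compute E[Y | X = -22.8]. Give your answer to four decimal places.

15.2200

E[Y | X=x] = μ_Y + ρ(σ_Y/σ_X)(x − μ_X) for jointly normal variables.
E[Y | X=-22.8] = 8.5 + (-0.70)·(3.2/5.5)·(-22.8 − (-6.3)) = 8.5 + (-0.40727)·(-16.5) = 15.2200.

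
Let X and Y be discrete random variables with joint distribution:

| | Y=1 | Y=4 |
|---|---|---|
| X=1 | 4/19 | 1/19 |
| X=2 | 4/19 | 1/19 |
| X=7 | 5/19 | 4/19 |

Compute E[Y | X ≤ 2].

8/5

P(X ≤ 2) = 10/19.
Σ Y·P over the event = 1·(4/19) + 4·(1/19) + 1·(4/19) + 4·(1/19) = 16/19.
E[Y | X ≤ 2] = (16/19) / (10/19) = 8/5.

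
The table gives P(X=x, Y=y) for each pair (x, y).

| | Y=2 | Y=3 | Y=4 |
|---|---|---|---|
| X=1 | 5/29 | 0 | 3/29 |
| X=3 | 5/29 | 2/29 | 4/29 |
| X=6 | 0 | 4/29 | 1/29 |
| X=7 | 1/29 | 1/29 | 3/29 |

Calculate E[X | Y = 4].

P(Y = 4) = 11/29.
Σ X·P over the event = 1·(3/29) + 3·(4/29) + 6·(1/29) + 7·(3/29) = 42/29.
E[X | Y = 4] = (42/29) / (11/29) = 42/11.

42/11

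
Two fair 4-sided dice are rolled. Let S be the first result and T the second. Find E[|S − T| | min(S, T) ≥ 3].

Outcomes with min(S, T) ≥ 3: (3,3), (3,4), (4,3), (4,4), each with probability 1/16.
E[|S − T| | min(S, T) ≥ 3] = (0 + 1 + 1 + 0) / 4 = 1/2.

1/2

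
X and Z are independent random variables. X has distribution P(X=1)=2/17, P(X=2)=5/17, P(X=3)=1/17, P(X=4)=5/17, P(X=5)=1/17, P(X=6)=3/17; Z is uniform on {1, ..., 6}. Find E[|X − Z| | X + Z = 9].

P(X + Z = 9) = 5/51.
Summing |X−Z|·P(x,y) over outcomes with X + Z = 9 gives 3/17.
E[|X − Z| | X + Z = 9] = (3/17) / (5/51) = 9/5.

9/5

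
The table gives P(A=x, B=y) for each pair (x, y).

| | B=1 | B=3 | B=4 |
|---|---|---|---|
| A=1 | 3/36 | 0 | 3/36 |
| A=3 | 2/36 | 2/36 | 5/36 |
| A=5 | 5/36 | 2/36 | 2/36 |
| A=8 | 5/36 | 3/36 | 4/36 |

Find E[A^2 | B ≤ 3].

P(B ≤ 3) = 11/18.
Σ A^2·P over the event = 1·(3/36) + 9·(2/36) + 9·(2/36) + 25·(5/36) + 25·(2/36) + 64·(5/36) + 64·(3/36) = 121/6.
E[A^2 | B ≤ 3] = (121/6) / (11/18) = 33.

33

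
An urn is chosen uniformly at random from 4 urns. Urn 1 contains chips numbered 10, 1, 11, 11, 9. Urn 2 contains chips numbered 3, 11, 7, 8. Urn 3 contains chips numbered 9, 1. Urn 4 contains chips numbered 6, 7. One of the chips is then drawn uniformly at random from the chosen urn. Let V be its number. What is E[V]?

543/80

E[V | urn 1] = (10+1+11+11+9)/5 = 42/5.
E[V | urn 2] = (3+11+7+8)/4 = 29/4.
E[V | urn 3] = (9+1)/2 = 5.
E[V | urn 4] = (6+7)/2 = 13/2.
By the law of total expectation,
E[V] = (1/4)·(42/5) + (1/4)·(29/4) + (1/4)·(5) + (1/4)·(13/2) = 543/80.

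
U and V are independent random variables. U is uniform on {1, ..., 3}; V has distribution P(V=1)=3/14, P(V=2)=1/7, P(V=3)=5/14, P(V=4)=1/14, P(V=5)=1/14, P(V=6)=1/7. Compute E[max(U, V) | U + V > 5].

37/8

P(U + V > 5) = 8/21.
Summing max(U,V)·P(x,y) over outcomes with U + V > 5 gives 37/21.
E[max(U, V) | U + V > 5] = (37/21) / (8/21) = 37/8.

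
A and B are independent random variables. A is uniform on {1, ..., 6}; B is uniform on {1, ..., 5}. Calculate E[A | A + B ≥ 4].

101/27

P(A + B ≥ 4) = 9/10.
Summing A·P(x,y) over outcomes with A + B ≥ 4 gives 101/30.
E[A | A + B ≥ 4] = (101/30) / (9/10) = 101/27.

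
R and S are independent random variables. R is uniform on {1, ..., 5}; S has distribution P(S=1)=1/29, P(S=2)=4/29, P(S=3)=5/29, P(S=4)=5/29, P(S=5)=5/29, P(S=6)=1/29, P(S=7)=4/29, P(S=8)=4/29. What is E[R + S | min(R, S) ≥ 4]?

P(min(R, S) ≥ 4) = 38/145.
Summing (R+S)·P(x,y) over outcomes with min(R, S) ≥ 4 gives 393/145.
E[R + S | min(R, S) ≥ 4] = (393/145) / (38/145) = 393/38.

393/38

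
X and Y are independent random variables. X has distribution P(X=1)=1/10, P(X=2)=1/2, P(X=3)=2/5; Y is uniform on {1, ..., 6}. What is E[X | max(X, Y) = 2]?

P(max(X, Y) = 2) = 11/60.
Summing X·P(x,y) over outcomes with max(X, Y) = 2 gives 7/20.
E[X | max(X, Y) = 2] = (7/20) / (11/60) = 21/11.

21/11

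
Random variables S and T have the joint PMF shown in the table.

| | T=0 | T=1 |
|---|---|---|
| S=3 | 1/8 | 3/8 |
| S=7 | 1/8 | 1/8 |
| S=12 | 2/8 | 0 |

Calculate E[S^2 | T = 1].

19

P(T = 1) = 1/2.
Σ S^2·P over the event = 9·(3/8) + 49·(1/8) = 19/2.
E[S^2 | T = 1] = (19/2) / (1/2) = 19.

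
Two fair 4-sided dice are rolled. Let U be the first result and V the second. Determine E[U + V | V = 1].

7/2

Outcomes with V = 1: (1,1), (2,1), (3,1), (4,1), each with probability 1/16.
E[U + V | V = 1] = (2 + 3 + 4 + 5) / 4 = 7/2.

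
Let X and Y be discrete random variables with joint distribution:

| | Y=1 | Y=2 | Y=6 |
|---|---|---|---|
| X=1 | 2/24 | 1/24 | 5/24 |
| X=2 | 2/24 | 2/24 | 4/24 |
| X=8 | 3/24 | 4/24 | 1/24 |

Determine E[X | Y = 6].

P(Y = 6) = 5/12.
Σ X·P over the event = 1·(5/24) + 2·(4/24) + 8·(1/24) = 7/8.
E[X | Y = 6] = (7/8) / (5/12) = 21/10.

21/10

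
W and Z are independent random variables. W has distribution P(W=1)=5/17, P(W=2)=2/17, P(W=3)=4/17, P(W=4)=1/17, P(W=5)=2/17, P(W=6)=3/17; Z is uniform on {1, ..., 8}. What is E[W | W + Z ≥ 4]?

205/62

P(W + Z ≥ 4) = 31/34.
Summing W·P(x,y) over outcomes with W + Z ≥ 4 gives 205/68.
E[W | W + Z ≥ 4] = (205/68) / (31/34) = 205/62.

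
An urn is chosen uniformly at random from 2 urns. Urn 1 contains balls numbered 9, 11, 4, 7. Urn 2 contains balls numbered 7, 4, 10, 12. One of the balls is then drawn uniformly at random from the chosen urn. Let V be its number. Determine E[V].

E[V | urn 1] = (9+11+4+7)/4 = 31/4.
E[V | urn 2] = (7+4+10+12)/4 = 33/4.
By the law of total expectation,
E[V] = (1/2)·(31/4) + (1/2)·(33/4) = 8.

8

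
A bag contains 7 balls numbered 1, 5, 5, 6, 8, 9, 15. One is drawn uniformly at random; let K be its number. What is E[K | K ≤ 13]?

17/3

P(K ≤ 13) = 6/7.
Σ over the event: 1·1/7 + 5·2/7 + 6·1/7 + 8·1/7 + 9·1/7 = 34/7.
E[K | K ≤ 13] = (34/7) / (6/7) = 17/3.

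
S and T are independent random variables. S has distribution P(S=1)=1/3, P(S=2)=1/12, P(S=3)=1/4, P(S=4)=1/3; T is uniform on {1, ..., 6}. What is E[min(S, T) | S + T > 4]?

134/55

P(S + T > 4) = 55/72.
Summing min(S,T)·P(x,y) over outcomes with S + T > 4 gives 67/36.
E[min(S, T) | S + T > 4] = (67/36) / (55/72) = 134/55.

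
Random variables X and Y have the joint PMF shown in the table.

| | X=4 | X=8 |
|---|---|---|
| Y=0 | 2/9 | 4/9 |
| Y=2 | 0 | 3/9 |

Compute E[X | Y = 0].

20/3

P(Y = 0) = 2/3.
Σ X·P over the event = 4·(2/9) + 8·(4/9) = 40/9.
E[X | Y = 0] = (40/9) / (2/3) = 20/3.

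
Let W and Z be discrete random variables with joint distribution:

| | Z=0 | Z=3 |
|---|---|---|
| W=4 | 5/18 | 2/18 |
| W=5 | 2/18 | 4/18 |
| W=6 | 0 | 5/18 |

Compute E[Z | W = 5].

2

P(W = 5) = 1/3.
Σ Z·P over the event = 0·(2/18) + 3·(4/18) = 2/3.
E[Z | W = 5] = (2/3) / (1/3) = 2.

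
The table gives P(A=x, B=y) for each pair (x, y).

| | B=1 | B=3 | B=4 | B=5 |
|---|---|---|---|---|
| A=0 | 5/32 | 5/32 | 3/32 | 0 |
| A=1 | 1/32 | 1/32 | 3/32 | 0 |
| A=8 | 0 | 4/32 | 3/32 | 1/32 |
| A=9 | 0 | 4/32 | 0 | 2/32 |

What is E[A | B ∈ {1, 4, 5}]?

P(B ∈ {1, 4, 5}) = 9/16.
Σ A·P over the event = 0·(5/32) + 0·(3/32) + 1·(1/32) + 1·(3/32) + 8·(3/32) + 8·(1/32) + 9·(2/32) = 27/16.
E[A | B ∈ {1, 4, 5}] = (27/16) / (9/16) = 3.

3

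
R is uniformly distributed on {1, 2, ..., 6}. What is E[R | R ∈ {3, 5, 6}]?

14/3

P(R ∈ {3, 5, 6}) = 1/2.
Σ over the event: 3·1/6 + 5·1/6 + 6·1/6 = 7/3.
E[R | R ∈ {3, 5, 6}] = (7/3) / (1/2) = 14/3.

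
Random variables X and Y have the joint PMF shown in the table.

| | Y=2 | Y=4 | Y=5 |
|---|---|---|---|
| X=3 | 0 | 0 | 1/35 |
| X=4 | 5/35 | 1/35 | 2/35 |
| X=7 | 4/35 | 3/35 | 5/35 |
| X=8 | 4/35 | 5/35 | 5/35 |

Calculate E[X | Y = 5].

P(Y = 5) = 13/35.
Σ X·P over the event = 3·(1/35) + 4·(2/35) + 7·(5/35) + 8·(5/35) = 86/35.
E[X | Y = 5] = (86/35) / (13/35) = 86/13.

86/13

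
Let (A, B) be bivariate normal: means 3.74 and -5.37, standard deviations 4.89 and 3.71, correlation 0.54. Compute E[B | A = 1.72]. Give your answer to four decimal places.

For a bivariate normal, E[B | A=x] = μ_B + ρ·(σ_B/σ_A)·(x − μ_A).
E[B | A=1.72] = -5.37 + (0.54)·(3.71/4.89)·(1.72 − (3.74)) = -5.37 + (0.40969)·(-2.02) = -6.1976.

-6.1976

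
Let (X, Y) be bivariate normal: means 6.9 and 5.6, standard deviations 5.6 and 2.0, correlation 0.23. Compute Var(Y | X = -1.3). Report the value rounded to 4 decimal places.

For a bivariate normal, Var(Y | X=x) = σ_Y²(1 − ρ²).
Var(Y | X=-1.3) = (2.0)²·(1 − (0.23)²) = 4·0.9471 = 3.7884.

3.7884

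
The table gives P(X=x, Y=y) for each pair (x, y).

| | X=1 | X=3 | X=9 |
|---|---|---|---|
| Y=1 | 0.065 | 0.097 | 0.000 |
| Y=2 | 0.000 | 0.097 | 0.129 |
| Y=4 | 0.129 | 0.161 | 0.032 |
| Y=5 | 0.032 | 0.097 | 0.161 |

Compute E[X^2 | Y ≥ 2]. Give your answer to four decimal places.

35.1289

P(Y ≥ 2) = 0.838.
Σ X^2·P over the event = 1·(0.129) + 1·(0.032) + 9·(0.097) + 9·(0.161) + 9·(0.097) + 81·(0.129) + 81·(0.032) + 81·(0.161) = 29.438.
E[X^2 | Y ≥ 2] = (29.438) / (0.838) = 35.1289.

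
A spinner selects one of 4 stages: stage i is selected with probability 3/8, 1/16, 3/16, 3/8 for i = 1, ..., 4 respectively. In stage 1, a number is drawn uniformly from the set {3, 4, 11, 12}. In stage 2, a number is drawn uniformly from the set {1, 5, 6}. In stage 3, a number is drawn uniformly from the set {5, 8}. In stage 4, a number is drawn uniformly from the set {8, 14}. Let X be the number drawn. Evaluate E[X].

E[X | stage 1] = (3+4+11+12)/4 = 15/2.
E[X | stage 2] = (1+5+6)/3 = 4.
E[X | stage 3] = (5+8)/2 = 13/2.
E[X | stage 4] = (8+14)/2 = 11.
By the law of total expectation,
E[X] = (3/8)·(15/2) + (1/16)·(4) + (3/16)·(13/2) + (3/8)·(11) = 269/32.

269/32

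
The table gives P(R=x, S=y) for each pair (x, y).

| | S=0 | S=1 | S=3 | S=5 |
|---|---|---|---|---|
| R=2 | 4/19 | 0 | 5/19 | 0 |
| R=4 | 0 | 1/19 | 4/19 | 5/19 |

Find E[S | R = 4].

P(R = 4) = 10/19.
Σ S·P over the event = 1·(1/19) + 3·(4/19) + 5·(5/19) = 2.
E[S | R = 4] = (2) / (10/19) = 19/5.

19/5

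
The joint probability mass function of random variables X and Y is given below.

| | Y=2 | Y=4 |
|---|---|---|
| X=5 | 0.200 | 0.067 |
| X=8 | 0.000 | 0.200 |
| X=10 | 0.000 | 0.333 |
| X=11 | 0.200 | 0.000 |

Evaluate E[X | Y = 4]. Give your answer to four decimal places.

8.7750

P(Y = 4) = 0.600.
Σ X·P over the event = 5·(0.067) + 8·(0.200) + 10·(0.333) = 5.265.
E[X | Y = 4] = (5.265) / (0.600) = 8.7750.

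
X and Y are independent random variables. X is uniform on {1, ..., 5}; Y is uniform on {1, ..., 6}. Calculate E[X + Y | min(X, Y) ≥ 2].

15/2

P(min(X, Y) ≥ 2) = 2/3.
Summing (X+Y)·P(x,y) over outcomes with min(X, Y) ≥ 2 gives 5.
E[X + Y | min(X, Y) ≥ 2] = (5) / (2/3) = 15/2.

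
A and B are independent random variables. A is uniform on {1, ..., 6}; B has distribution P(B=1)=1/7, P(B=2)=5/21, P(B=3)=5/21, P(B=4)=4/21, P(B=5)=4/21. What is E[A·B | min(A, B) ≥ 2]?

122/9

P(min(A, B) ≥ 2) = 5/7.
Summing AB·P(x,y) over outcomes with min(A, B) ≥ 2 gives 610/63.
E[A·B | min(A, B) ≥ 2] = (610/63) / (5/7) = 122/9.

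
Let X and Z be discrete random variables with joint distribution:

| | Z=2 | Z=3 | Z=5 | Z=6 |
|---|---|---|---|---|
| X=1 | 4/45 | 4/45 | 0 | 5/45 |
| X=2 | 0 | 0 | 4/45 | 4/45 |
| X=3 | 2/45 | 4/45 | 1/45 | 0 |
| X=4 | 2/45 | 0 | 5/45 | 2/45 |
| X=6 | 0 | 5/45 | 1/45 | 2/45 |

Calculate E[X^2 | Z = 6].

P(Z = 6) = 13/45.
Summing X^2·P(X=x,Z=y) over the conditioning event gives 25/9.
E[X^2 | Z = 6] = (25/9) / (13/45) = 125/13.

125/13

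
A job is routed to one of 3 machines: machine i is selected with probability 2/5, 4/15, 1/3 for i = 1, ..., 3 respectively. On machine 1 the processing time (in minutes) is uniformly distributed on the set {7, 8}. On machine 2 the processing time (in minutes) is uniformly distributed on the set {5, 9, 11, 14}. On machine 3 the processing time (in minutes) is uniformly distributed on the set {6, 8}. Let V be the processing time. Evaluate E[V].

119/15

E[V | machine 1] = (7+8)/2 = 15/2.
E[V | machine 2] = (5+9+11+14)/4 = 39/4.
E[V | machine 3] = (6+8)/2 = 7.
By the law of total expectation,
E[V] = (2/5)·(15/2) + (4/15)·(39/4) + (1/3)·(7) = 119/15.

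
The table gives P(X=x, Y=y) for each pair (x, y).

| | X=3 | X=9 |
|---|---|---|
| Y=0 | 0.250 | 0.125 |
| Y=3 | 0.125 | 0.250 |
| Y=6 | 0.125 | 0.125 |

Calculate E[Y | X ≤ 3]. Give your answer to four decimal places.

2.2500

P(X ≤ 3) = 0.500.
Σ Y·P over the event = 0·(0.250) + 3·(0.125) + 6·(0.125) = 1.125.
E[Y | X ≤ 3] = (1.125) / (0.500) = 2.2500.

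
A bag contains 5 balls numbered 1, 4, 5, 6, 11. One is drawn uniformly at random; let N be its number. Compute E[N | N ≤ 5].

10/3

P(N ≤ 5) = 3/5.
Σ over the event: 1·1/5 + 4·1/5 + 5·1/5 = 2.
E[N | N ≤ 5] = (2) / (3/5) = 10/3.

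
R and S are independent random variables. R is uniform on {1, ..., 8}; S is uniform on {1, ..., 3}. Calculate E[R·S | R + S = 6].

Outcomes with R + S = 6: (3,3), (4,2), (5,1), each with probability 1/24.
E[R·S | R + S = 6] = (9 + 8 + 5) / 3 = 22/3.

22/3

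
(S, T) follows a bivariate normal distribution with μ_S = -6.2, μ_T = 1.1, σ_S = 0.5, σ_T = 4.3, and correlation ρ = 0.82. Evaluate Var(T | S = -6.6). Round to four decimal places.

6.0573

For a bivariate normal, Var(T | S=x) = σ_T²(1 − ρ²).
Var(T | S=-6.6) = (4.3)²·(1 − (0.82)²) = 18.49·0.3276 = 6.0573.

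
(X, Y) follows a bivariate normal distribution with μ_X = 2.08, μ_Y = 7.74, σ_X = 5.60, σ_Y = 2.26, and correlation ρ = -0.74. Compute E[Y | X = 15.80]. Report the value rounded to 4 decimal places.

E[Y | X=x] = μ_Y + ρ(σ_Y/σ_X)(x − μ_X) for jointly normal variables.
E[Y | X=15.80] = 7.74 + (-0.74)·(2.26/5.60)·(15.80 − (2.08)) = 7.74 + (-0.298643)·(13.72) = 3.6426.

3.6426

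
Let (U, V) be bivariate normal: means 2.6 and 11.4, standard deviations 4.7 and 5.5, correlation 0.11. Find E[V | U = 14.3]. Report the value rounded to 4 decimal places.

12.9061

E[V | U=x] = μ_V + ρ(σ_V/σ_U)(x − μ_U) for jointly normal variables.
E[V | U=14.3] = 11.4 + (0.11)·(5.5/4.7)·(14.3 − (2.6)) = 11.4 + (0.128723)·(11.7) = 12.9061.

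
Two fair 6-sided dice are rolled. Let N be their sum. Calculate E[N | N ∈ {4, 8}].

13/2

P(N ∈ {4, 8}) = 2/9.
Σ over the event: 4·1/12 + 8·5/36 = 13/9.
E[N | N ∈ {4, 8}] = (13/9) / (2/9) = 13/2.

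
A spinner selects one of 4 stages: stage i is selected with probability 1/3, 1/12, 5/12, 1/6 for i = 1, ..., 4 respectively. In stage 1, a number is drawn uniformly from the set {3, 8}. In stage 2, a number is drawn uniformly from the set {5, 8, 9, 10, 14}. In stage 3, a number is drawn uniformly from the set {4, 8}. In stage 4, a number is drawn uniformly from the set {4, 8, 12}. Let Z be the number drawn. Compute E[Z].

193/30

E[Z | stage 1] = (3+8)/2 = 11/2.
E[Z | stage 2] = (5+8+9+10+14)/5 = 46/5.
E[Z | stage 3] = (4+8)/2 = 6.
E[Z | stage 4] = (4+8+12)/3 = 8.
E[Z] = (1/3)·(11/2) + (1/12)·(46/5) + (5/12)·(6) + (1/6)·(8) = 193/30.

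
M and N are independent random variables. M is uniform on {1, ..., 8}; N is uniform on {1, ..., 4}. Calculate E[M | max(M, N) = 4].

Outcomes with max(M, N) = 4: (1,4), (2,4), (3,4), (4,1), (4,2), (4,3), (4,4), each with probability 1/32.
E[M | max(M, N) = 4] = (1 + 2 + 3 + 4 + 4 + 4 + 4) / 7 = 22/7.

22/7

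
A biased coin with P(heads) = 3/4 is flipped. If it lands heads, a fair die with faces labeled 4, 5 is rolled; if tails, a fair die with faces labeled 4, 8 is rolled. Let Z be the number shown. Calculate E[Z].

E[Z | heads] = (4+5)/2 = 9/2.
E[Z | tails] = (4+8)/2 = 6.
By the law of total expectation,
E[Z] = (3/4)·(9/2) + (1/4)·(6) = 39/8.

39/8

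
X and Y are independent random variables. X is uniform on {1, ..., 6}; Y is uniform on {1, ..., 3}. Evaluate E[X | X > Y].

P(X > Y) = 2/3.
Summing X·P(x,y) over outcomes with X > Y gives 53/18.
E[X | X > Y] = (53/18) / (2/3) = 53/12.

53/12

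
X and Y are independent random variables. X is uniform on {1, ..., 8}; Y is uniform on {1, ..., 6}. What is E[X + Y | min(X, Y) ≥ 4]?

11

P(min(X, Y) ≥ 4) = 5/16.
Summing (X+Y)·P(x,y) over outcomes with min(X, Y) ≥ 4 gives 55/16.
E[X + Y | min(X, Y) ≥ 4] = (55/16) / (5/16) = 11.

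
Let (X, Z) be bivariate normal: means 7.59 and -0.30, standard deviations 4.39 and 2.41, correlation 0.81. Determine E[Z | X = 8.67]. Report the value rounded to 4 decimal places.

0.1802

The regression of Z on X has slope ρ·σ_Z/σ_X and passes through (μ_X, μ_Z).
E[Z | X=8.67] = -0.30 + (0.81)·(2.41/4.39)·(8.67 − (7.59)) = -0.30 + (0.44467)·(1.08) = 0.1802.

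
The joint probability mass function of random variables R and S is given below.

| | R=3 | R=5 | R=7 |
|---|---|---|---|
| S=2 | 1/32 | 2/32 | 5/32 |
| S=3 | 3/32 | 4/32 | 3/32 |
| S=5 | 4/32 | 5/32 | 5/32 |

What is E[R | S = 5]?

P(S = 5) = 7/16.
Σ R·P over the event = 3·(4/32) + 5·(5/32) + 7·(5/32) = 9/4.
E[R | S = 5] = (9/4) / (7/16) = 36/7.

36/7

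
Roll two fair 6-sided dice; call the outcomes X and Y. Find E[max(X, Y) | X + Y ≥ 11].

6

Outcomes with X + Y ≥ 11: (5,6), (6,5), (6,6), each with probability 1/36.
E[max(X, Y) | X + Y ≥ 11] = (6 + 6 + 6) / 3 = 6.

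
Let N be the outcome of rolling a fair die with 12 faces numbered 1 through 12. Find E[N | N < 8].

4

Given N < 8, N is equally likely to be any of {1, 2, 3, 4, 5, 6, 7}.
E[N | N < 8] = (1 + 2 + 3 + 4 + 5 + 6 + 7) / 7 = 4.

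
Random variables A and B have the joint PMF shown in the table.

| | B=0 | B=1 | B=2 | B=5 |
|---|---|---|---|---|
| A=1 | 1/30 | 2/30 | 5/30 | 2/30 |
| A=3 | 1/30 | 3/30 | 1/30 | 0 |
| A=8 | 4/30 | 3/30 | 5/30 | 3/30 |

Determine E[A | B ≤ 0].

6

P(B ≤ 0) = 1/5.
Σ A·P over the event = 1·(1/30) + 3·(1/30) + 8·(4/30) = 6/5.
E[A | B ≤ 0] = (6/5) / (1/5) = 6.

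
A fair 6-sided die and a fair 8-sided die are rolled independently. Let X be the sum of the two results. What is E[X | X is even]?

P(X is even) = 1/2.
Σ over the event: 2·1/48 + 4·1/16 + 6·5/48 + 8·1/8 + 10·5/48 + 12·1/16 + 14·1/48 = 4.
E[X | X is even] = (4) / (1/2) = 8.

8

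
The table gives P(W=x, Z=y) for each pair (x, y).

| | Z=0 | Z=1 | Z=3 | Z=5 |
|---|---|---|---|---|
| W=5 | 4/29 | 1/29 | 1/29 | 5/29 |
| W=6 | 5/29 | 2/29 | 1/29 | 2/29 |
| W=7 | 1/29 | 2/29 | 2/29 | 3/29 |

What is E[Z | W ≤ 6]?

P(W ≤ 6) = 21/29.
Summing Z·P(W=x,Z=y) over the conditioning event gives 44/29.
E[Z | W ≤ 6] = (44/29) / (21/29) = 44/21.

44/21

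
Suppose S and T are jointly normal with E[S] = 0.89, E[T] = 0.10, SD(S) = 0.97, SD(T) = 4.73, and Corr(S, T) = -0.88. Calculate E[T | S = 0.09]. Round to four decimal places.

3.5329

E[T | S=x] = μ_T + ρ(σ_T/σ_S)(x − μ_S) for jointly normal variables.
E[T | S=0.09] = 0.10 + (-0.88)·(4.73/0.97)·(0.09 − (0.89)) = 0.10 + (-4.2911)·(-0.8) = 3.5329.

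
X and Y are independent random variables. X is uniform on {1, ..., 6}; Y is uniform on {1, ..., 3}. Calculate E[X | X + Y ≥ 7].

16/3

Outcomes with X + Y ≥ 7: (4,3), (5,2), (5,3), (6,1), (6,2), (6,3), each with probability 1/18.
E[X | X + Y ≥ 7] = (4 + 5 + 5 + 6 + 6 + 6) / 6 = 16/3.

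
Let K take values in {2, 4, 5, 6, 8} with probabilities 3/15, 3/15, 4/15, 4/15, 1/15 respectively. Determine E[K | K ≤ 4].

3

P(K ≤ 4) = 2/5.
Σ over the event: 2·1/5 + 4·1/5 = 6/5.
E[K | K ≤ 4] = (6/5) / (2/5) = 3.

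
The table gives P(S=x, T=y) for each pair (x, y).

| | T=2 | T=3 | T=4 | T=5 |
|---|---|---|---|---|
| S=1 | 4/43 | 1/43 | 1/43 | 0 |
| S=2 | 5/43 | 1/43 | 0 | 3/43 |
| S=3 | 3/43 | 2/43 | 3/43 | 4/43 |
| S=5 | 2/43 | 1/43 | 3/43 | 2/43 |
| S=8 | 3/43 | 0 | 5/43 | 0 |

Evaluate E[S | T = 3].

14/5

P(T = 3) = 5/43.
Σ S·P over the event = 1·(1/43) + 2·(1/43) + 3·(2/43) + 5·(1/43) = 14/43.
E[S | T = 3] = (14/43) / (5/43) = 14/5.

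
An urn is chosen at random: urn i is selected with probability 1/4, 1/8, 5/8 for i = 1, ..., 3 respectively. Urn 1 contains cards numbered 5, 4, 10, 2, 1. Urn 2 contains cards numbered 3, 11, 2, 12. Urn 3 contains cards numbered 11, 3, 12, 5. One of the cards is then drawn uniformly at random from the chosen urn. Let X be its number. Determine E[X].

1091/160

E[X | urn 1] = (5+4+10+2+1)/5 = 22/5.
E[X | urn 2] = (3+11+2+12)/4 = 7.
E[X | urn 3] = (11+3+12+5)/4 = 31/4.
By the law of total expectation,
E[X] = (1/4)·(22/5) + (1/8)·(7) + (5/8)·(31/4) = 1091/160.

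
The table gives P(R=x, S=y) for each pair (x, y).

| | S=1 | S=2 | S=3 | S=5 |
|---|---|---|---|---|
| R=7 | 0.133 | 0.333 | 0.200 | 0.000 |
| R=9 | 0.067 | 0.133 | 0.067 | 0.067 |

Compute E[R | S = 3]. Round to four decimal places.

7.5019

P(S = 3) = 0.267.
Summing R·P(R=x,S=y) over the conditioning event gives 2.003.
E[R | S = 3] = (2.003) / (0.267) = 7.5019.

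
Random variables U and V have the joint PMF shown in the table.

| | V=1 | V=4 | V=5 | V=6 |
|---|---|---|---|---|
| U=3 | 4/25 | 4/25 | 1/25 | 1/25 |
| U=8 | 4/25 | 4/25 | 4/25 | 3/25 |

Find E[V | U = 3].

31/10

P(U = 3) = 2/5.
Σ V·P over the event = 1·(4/25) + 4·(4/25) + 5·(1/25) + 6·(1/25) = 31/25.
E[V | U = 3] = (31/25) / (2/5) = 31/10.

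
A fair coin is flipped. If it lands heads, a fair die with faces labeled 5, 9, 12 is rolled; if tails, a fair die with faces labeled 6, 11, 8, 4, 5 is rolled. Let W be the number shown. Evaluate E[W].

E[W | heads] = (5+9+12)/3 = 26/3.
E[W | tails] = (6+11+8+4+5)/5 = 34/5.
E[W] = (1/2)·(26/3) + (1/2)·(34/5) = 116/15.

116/15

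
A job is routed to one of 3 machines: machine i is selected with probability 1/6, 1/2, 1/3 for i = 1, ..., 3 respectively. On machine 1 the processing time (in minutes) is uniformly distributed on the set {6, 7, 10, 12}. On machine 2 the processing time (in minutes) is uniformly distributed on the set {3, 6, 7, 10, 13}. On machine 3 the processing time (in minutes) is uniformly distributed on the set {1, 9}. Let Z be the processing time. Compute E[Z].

281/40

E[Z | machine 1] = (6+7+10+12)/4 = 35/4.
E[Z | machine 2] = (3+6+7+10+13)/5 = 39/5.
E[Z | machine 3] = (1+9)/2 = 5.
E[Z] = (1/6)·(35/4) + (1/2)·(39/5) + (1/3)·(5) = 281/40.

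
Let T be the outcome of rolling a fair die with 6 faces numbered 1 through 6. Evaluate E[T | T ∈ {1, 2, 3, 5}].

P(T ∈ {1, 2, 3, 5}) = 2/3.
Σ over the event: 1·1/6 + 2·1/6 + 3·1/6 + 5·1/6 = 11/6.
E[T | T ∈ {1, 2, 3, 5}] = (11/6) / (2/3) = 11/4.

11/4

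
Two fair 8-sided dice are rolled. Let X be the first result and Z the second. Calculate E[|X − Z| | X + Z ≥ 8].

124/43

P(X + Z ≥ 8) = 43/64.
Summing |X−Z|·P(x,y) over outcomes with X + Z ≥ 8 gives 31/16.
E[|X − Z| | X + Z ≥ 8] = (31/16) / (43/64) = 124/43.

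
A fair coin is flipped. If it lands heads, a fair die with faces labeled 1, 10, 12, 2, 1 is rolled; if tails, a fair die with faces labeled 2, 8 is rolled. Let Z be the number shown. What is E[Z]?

51/10

E[Z | heads] = (1+10+12+2+1)/5 = 26/5.
E[Z | tails] = (2+8)/2 = 5.
E[Z] = (1/2)·(26/5) + (1/2)·(5) = 51/10.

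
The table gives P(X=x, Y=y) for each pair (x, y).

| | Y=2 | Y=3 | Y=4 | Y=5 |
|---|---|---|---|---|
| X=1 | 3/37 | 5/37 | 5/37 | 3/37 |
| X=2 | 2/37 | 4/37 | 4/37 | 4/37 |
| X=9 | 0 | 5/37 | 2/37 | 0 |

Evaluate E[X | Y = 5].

11/7

P(Y = 5) = 7/37.
Σ X·P over the event = 1·(3/37) + 2·(4/37) = 11/37.
E[X | Y = 5] = (11/37) / (7/37) = 11/7.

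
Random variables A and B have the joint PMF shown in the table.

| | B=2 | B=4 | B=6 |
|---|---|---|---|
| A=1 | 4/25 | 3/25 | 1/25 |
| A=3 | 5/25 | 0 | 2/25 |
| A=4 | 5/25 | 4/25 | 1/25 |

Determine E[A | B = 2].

39/14

P(B = 2) = 14/25.
Σ A·P over the event = 1·(4/25) + 3·(5/25) + 4·(5/25) = 39/25.
E[A | B = 2] = (39/25) / (14/25) = 39/14.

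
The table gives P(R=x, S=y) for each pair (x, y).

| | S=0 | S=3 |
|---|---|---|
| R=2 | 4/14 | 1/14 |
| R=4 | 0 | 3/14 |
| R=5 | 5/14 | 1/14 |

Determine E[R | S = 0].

P(S = 0) = 9/14.
Summing R·P(R=x,S=y) over the conditioning event gives 33/14.
E[R | S = 0] = (33/14) / (9/14) = 11/3.

11/3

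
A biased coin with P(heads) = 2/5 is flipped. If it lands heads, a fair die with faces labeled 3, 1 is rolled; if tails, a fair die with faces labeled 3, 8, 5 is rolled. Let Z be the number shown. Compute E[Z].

4

E[Z | heads] = (3+1)/2 = 2.
E[Z | tails] = (3+8+5)/3 = 16/3.
E[Z] = (2/5)·(2) + (3/5)·(16/3) = 4.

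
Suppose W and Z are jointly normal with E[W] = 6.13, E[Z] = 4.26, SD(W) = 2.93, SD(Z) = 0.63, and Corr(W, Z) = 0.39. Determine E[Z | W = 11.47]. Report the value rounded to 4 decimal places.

E[Z | W=x] = μ_Z + ρ(σ_Z/σ_W)(x − μ_W) for jointly normal variables.
E[Z | W=11.47] = 4.26 + (0.39)·(0.63/2.93)·(11.47 − (6.13)) = 4.26 + (0.083857)·(5.34) = 4.7078.

4.7078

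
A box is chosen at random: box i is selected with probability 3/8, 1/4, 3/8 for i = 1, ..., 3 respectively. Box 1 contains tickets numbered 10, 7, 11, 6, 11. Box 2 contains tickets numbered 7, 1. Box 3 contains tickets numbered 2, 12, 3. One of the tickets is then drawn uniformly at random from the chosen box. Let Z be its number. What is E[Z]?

E[Z | box 1] = (10+7+11+6+11)/5 = 9.
E[Z | box 2] = (7+1)/2 = 4.
E[Z | box 3] = (2+12+3)/3 = 17/3.
E[Z] = (3/8)·(9) + (1/4)·(4) + (3/8)·(17/3) = 13/2.

13/2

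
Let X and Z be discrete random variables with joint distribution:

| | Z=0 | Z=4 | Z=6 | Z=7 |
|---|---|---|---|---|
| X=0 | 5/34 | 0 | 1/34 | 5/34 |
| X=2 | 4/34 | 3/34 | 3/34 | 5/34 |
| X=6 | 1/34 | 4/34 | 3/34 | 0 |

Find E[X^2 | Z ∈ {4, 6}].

P(Z ∈ {4, 6}) = 7/17.
Σ X^2·P over the event = 0·(1/34) + 4·(3/34) + 4·(3/34) + 36·(4/34) + 36·(3/34) = 138/17.
E[X^2 | Z ∈ {4, 6}] = (138/17) / (7/17) = 138/7.

138/7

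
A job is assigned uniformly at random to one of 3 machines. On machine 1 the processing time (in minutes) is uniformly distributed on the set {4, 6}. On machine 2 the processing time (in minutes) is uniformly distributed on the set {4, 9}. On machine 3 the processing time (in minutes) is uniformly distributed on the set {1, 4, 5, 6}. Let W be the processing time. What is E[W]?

31/6

E[W | machine 1] = (4+6)/2 = 5.
E[W | machine 2] = (4+9)/2 = 13/2.
E[W | machine 3] = (1+4+5+6)/4 = 4.
By the law of total expectation,
E[W] = (1/3)·(5) + (1/3)·(13/2) + (1/3)·(4) = 31/6.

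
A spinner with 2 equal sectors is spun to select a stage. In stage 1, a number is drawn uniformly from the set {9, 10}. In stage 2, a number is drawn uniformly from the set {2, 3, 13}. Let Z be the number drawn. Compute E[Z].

31/4

E[Z | stage 1] = (9+10)/2 = 19/2.
E[Z | stage 2] = (2+3+13)/3 = 6.
E[Z] = (1/2)·(19/2) + (1/2)·(6) = 31/4.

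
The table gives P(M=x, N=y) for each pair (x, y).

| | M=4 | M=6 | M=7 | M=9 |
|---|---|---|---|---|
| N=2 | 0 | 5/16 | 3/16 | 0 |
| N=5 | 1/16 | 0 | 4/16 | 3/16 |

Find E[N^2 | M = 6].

P(M = 6) = 5/16.
Σ N^2·P over the event = 4·(5/16) = 5/4.
E[N^2 | M = 6] = (5/4) / (5/16) = 4.

4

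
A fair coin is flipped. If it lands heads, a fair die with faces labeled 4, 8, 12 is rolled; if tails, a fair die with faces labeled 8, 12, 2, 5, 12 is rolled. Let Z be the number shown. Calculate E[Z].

E[Z | heads] = (4+8+12)/3 = 8.
E[Z | tails] = (8+12+2+5+12)/5 = 39/5.
By the law of total expectation,
E[Z] = (1/2)·(8) + (1/2)·(39/5) = 79/10.

79/10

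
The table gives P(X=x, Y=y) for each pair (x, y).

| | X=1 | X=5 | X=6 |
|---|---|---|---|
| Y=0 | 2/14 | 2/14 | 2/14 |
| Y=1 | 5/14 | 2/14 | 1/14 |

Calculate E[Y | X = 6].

P(X = 6) = 3/14.
Σ Y·P over the event = 0·(2/14) + 1·(1/14) = 1/14.
E[Y | X = 6] = (1/14) / (3/14) = 1/3.

1/3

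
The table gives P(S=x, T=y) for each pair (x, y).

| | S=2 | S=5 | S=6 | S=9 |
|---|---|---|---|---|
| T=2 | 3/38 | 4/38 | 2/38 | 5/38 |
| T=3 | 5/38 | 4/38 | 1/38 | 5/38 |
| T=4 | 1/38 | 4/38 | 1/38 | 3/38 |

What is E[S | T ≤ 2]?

83/14

P(T ≤ 2) = 7/19.
Σ S·P over the event = 2·(3/38) + 5·(4/38) + 6·(2/38) + 9·(5/38) = 83/38.
E[S | T ≤ 2] = (83/38) / (7/19) = 83/14.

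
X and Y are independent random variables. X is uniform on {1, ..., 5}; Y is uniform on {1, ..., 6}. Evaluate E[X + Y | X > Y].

Outcomes with X > Y: (2,1), (3,1), (3,2), (4,1), (4,2), (4,3), (5,1), (5,2), (5,3), (5,4), each with probability 1/30.
E[X + Y | X > Y] = (3 + 4 + 5 + 5 + 6 + 7 + 6 + 7 + 8 + 9) / 10 = 6.

6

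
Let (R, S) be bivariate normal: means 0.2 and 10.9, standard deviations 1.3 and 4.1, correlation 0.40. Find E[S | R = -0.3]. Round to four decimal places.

For a bivariate normal, E[S | R=x] = μ_S + ρ·(σ_S/σ_R)·(x − μ_R).
E[S | R=-0.3] = 10.9 + (0.40)·(4.1/1.3)·(-0.3 − (0.2)) = 10.9 + (1.26154)·(-0.5) = 10.2692.

10.2692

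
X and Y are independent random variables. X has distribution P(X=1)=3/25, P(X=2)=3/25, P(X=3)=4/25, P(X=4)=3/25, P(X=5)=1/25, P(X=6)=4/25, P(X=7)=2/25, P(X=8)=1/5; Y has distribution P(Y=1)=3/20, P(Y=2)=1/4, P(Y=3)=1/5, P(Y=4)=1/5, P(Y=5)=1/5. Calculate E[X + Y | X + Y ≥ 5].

P(X + Y ≥ 5) = 107/125.
Summing (X+Y)·P(x,y) over outcomes with X + Y ≥ 5 gives 3599/500.
E[X + Y | X + Y ≥ 5] = (3599/500) / (107/125) = 3599/428.

3599/428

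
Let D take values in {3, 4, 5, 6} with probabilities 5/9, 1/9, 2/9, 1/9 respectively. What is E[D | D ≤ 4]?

19/6

P(D ≤ 4) = 2/3.
Σ over the event: 3·5/9 + 4·1/9 = 19/9.
E[D | D ≤ 4] = (19/9) / (2/3) = 19/6.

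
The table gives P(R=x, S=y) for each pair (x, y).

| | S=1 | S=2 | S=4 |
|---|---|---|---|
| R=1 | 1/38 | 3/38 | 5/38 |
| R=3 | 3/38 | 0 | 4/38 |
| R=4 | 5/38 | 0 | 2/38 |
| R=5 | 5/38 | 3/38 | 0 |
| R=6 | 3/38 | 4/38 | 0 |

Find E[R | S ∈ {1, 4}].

P(S ∈ {1, 4}) = 14/19.
Σ R·P over the event = 1·(1/38) + 1·(5/38) + 3·(3/38) + 3·(4/38) + 4·(5/38) + 4·(2/38) + 5·(5/38) + 6·(3/38) = 49/19.
E[R | S ∈ {1, 4}] = (49/19) / (14/19) = 7/2.

7/2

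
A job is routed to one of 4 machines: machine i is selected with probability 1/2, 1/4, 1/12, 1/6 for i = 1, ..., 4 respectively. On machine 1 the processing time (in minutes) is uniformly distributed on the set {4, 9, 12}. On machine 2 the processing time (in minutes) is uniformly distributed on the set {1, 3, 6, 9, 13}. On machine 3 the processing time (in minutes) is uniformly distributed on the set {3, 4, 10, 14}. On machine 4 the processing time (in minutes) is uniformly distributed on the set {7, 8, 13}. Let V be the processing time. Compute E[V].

5737/720

E[V | machine 1] = (4+9+12)/3 = 25/3.
E[V | machine 2] = (1+3+6+9+13)/5 = 32/5.
E[V | machine 3] = (3+4+10+14)/4 = 31/4.
E[V | machine 4] = (7+8+13)/3 = 28/3.
By the law of total expectation,
E[V] = (1/2)·(25/3) + (1/4)·(32/5) + (1/12)·(31/4) + (1/6)·(28/3) = 5737/720.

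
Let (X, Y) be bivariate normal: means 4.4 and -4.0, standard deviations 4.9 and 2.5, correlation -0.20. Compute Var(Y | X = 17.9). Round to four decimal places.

For a bivariate normal, Var(Y | X=x) = σ_Y²(1 − ρ²).
Var(Y | X=17.9) = (2.5)²·(1 − (-0.20)²) = 6.25·0.96 = 6.0000.

6.0000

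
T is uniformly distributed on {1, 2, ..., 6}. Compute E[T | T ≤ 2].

Given T ≤ 2, T is equally likely to be any of {1, 2}.
E[T | T ≤ 2] = (1 + 2) / 2 = 3/2.

3/2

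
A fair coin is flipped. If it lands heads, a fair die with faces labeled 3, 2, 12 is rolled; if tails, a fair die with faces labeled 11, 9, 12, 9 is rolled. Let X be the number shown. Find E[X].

191/24

E[X | heads] = (3+2+12)/3 = 17/3.
E[X | tails] = (11+9+12+9)/4 = 41/4.
By the law of total expectation,
E[X] = (1/2)·(17/3) + (1/2)·(41/4) = 191/24.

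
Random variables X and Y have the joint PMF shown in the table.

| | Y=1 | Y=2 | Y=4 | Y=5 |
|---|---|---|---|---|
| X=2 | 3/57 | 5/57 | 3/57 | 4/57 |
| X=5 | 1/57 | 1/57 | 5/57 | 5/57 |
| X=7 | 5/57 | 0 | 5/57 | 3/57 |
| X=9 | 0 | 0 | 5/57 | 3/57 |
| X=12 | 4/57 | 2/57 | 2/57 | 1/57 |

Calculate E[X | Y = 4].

P(Y = 4) = 20/57.
Σ X·P over the event = 2·(3/57) + 5·(5/57) + 7·(5/57) + 9·(5/57) + 12·(2/57) = 45/19.
E[X | Y = 4] = (45/19) / (20/57) = 27/4.

27/4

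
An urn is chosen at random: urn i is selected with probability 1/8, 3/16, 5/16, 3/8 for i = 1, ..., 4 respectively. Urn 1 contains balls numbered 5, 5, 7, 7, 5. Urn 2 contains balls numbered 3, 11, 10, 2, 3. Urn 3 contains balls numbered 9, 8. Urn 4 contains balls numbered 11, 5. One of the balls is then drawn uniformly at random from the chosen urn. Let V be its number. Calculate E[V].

239/32

E[V | urn 1] = (5+5+7+7+5)/5 = 29/5.
E[V | urn 2] = (3+11+10+2+3)/5 = 29/5.
E[V | urn 3] = (9+8)/2 = 17/2.
E[V | urn 4] = (11+5)/2 = 8.
By the law of total expectation,
E[V] = (1/8)·(29/5) + (3/16)·(29/5) + (5/16)·(17/2) + (3/8)·(8) = 239/32.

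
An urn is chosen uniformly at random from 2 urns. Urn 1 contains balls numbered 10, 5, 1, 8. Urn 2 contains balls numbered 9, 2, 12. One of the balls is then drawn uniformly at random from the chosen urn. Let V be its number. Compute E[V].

E[V | urn 1] = (10+5+1+8)/4 = 6.
E[V | urn 2] = (9+2+12)/3 = 23/3.
By the law of total expectation,
E[V] = (1/2)·(6) + (1/2)·(23/3) = 41/6.

41/6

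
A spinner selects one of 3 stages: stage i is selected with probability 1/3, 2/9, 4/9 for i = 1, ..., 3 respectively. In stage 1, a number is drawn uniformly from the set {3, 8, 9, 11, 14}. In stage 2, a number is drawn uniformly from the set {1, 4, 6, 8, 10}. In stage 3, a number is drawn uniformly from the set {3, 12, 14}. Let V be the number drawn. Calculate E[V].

1159/135

E[V | stage 1] = (3+8+9+11+14)/5 = 9.
E[V | stage 2] = (1+4+6+8+10)/5 = 29/5.
E[V | stage 3] = (3+12+14)/3 = 29/3.
E[V] = (1/3)·(9) + (2/9)·(29/5) + (4/9)·(29/3) = 1159/135.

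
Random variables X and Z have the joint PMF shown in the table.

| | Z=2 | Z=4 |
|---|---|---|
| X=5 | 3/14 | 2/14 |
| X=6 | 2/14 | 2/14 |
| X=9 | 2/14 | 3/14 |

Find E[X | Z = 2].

45/7

P(Z = 2) = 1/2.
Summing X·P(X=x,Z=y) over the conditioning event gives 45/14.
E[X | Z = 2] = (45/14) / (1/2) = 45/7.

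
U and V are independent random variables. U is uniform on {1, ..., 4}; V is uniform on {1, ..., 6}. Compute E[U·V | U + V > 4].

P(U + V > 4) = 3/4.
Summing UV·P(x,y) over outcomes with U + V > 4 gives 65/8.
E[U·V | U + V > 4] = (65/8) / (3/4) = 65/6.

65/6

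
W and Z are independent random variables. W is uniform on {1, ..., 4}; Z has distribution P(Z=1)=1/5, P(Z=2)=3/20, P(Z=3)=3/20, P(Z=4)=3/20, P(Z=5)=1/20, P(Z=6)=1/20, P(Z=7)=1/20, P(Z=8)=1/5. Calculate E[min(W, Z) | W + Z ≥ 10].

P(W + Z ≥ 10) = 3/16.
Summing min(W,Z)·P(x,y) over outcomes with W + Z ≥ 10 gives 47/80.
E[min(W, Z) | W + Z ≥ 10] = (47/80) / (3/16) = 47/15.

47/15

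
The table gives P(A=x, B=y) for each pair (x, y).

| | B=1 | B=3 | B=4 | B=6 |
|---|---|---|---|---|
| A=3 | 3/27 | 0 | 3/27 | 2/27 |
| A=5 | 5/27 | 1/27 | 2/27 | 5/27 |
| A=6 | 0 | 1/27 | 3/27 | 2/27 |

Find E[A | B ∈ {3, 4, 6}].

P(B ∈ {3, 4, 6}) = 19/27.
Σ A·P over the event = 3·(3/27) + 3·(2/27) + 5·(1/27) + 5·(2/27) + 5·(5/27) + 6·(1/27) + 6·(3/27) + 6·(2/27) = 91/27.
E[A | B ∈ {3, 4, 6}] = (91/27) / (19/27) = 91/19.

91/19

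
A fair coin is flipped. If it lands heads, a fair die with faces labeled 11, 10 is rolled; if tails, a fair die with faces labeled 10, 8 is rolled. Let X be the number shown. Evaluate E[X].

E[X | heads] = (11+10)/2 = 21/2.
E[X | tails] = (10+8)/2 = 9.
By the law of total expectation,
E[X] = (1/2)·(21/2) + (1/2)·(9) = 39/4.

39/4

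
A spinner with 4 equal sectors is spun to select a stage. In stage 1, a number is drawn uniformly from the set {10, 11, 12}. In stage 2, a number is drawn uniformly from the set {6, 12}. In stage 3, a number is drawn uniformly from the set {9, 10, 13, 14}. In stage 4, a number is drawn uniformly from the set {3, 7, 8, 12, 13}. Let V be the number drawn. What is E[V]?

E[V | stage 1] = (10+11+12)/3 = 11.
E[V | stage 2] = (6+12)/2 = 9.
E[V | stage 3] = (9+10+13+14)/4 = 23/2.
E[V | stage 4] = (3+7+8+12+13)/5 = 43/5.
By the law of total expectation,
E[V] = (1/4)·(11) + (1/4)·(9) + (1/4)·(23/2) + (1/4)·(43/5) = 401/40.

401/40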